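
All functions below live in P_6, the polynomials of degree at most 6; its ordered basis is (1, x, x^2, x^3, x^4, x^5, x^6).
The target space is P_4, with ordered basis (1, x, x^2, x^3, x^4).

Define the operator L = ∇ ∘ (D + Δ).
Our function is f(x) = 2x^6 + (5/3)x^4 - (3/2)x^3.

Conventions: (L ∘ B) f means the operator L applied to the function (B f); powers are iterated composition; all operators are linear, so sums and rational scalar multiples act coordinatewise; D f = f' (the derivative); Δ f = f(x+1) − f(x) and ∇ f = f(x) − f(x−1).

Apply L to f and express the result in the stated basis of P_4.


the result is g(x) = 120x^4 - 120x^3 + 220x^2 - 98x + 61/2

D f = 12x^5 + (20/3)x^3 - (9/2)x^2
Δ f = 12x^5 + 30x^4 + (140/3)x^3 + (71/2)x^2 + (85/6)x + 13/6
(D + Δ) f = 24x^5 + 30x^4 + (160/3)x^3 + 31x^2 + (85/6)x + 13/6
∇ (D + Δ) f = 120x^4 - 120x^3 + 220x^2 - 98x + 61/2


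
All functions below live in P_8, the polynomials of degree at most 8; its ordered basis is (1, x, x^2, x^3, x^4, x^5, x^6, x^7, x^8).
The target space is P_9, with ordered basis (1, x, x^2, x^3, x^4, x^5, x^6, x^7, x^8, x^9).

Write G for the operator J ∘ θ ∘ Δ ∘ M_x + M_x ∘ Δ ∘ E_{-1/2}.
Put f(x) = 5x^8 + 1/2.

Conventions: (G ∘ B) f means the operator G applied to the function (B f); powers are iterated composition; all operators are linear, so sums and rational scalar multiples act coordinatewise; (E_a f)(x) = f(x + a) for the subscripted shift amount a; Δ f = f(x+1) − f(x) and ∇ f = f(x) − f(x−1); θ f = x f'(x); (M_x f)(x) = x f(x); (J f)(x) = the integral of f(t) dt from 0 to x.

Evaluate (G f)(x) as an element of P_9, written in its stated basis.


M_x f = 5x^9 + (1/2)x
Δ M_x f = 45x^8 + 180x^7 + 420x^6 + 630x^5 + 630x^4 + 420x^3 + 180x^2 + 45x + 11/2
θ (Δ ∘ M_x) f = 360x^8 + 1260x^7 + 2520x^6 + 3150x^5 + 2520x^4 + 1260x^3 + 360x^2 + 45x
J θ (Δ ∘ M_x) f = 40x^9 + (315/2)x^8 + 360x^7 + 525x^6 + 504x^5 + 315x^4 + 120x^3 + (45/2)x^2
E_{-1/2} f = 5x^8 - 20x^7 + 35x^6 - 35x^5 + (175/8)x^4 - (35/4)x^3 + (35/16)x^2 - (5/16)x + 133/256
Δ E_{-1/2} f = 40x^7 + 70x^5 + (35/2)x^3 + (5/8)x
M_x Δ E_{-1/2} f = 40x^8 + 70x^6 + (35/2)x^4 + (5/8)x^2
(J ∘ θ ∘ Δ ∘ M_x + M_x ∘ Δ ∘ E_{-1/2}) f = 40x^9 + (395/2)x^8 + 360x^7 + 595x^6 + 504x^5 + (665/2)x^4 + 120x^3 + (185/8)x^2

the result is g(x) = 40x^9 + (395/2)x^8 + 360x^7 + 595x^6 + 504x^5 + (665/2)x^4 + 120x^3 + (185/8)x^2


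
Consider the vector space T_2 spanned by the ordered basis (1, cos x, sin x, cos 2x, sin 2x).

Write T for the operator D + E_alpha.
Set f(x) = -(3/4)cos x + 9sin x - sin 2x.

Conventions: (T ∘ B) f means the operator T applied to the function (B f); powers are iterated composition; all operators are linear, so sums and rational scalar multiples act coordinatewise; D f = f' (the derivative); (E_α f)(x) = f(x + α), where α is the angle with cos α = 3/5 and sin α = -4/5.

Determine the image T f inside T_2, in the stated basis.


D f = 9cos x + (3/4)sin x - 2cos 2x
E_alpha f = -(153/20)cos x + (24/5)sin x + (24/25)cos 2x + (7/25)sin 2x
(D + E_alpha) f = (27/20)cos x + (111/20)sin x - (26/25)cos 2x + (7/25)sin 2x

g(x) = (27/20)cos x + (111/20)sin x - (26/25)cos 2x + (7/25)sin 2x


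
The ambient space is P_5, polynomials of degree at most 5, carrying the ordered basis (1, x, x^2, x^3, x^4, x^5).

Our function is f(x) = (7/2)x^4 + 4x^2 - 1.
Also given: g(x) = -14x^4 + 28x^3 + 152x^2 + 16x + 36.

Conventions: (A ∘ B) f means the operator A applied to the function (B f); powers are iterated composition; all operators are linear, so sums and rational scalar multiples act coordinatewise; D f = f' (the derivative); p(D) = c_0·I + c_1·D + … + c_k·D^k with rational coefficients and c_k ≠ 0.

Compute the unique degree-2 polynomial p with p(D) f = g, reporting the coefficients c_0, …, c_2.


p(D) = -4·I + 2·D + 4·D^2, i.e. c_0 = -4, c_1 = 2, c_2 = 4

D^0 f = (7/2)x^4 + 4x^2 - 1
D^1 f = 14x^3 + 8x
D^2 f = 42x^2 + 8
matching coefficients of g against c_0 f + c_1 Df + … from the top degree down determines the c_i
solution: c_0 = -4, c_1 = 2, c_2 = 4


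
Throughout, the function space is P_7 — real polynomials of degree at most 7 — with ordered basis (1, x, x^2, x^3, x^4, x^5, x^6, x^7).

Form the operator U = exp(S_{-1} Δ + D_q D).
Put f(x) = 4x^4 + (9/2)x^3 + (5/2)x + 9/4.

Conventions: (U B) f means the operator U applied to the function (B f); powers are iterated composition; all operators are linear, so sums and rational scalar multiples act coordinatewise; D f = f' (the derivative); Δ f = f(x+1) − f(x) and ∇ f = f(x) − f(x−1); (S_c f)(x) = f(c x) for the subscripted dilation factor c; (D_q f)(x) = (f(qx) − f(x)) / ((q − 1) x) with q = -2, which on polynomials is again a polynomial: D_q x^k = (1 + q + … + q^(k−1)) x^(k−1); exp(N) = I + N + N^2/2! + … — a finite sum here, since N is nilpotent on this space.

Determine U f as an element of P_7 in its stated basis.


order-1 term: -16x^3 + (171/2)x^2 - 43x + 11
order-2 term: -24x^2 - (75/2)x + 395/4
order-3 term: 16x - 73/2
order-4 term: 4
the series for exp(S_{-1} Δ + D_q D) f terminates at order 4
exp(S_{-1} Δ + D_q D) f = 4x^4 - (23/2)x^3 + (123/2)x^2 - 62x + 159/2

the image equals g(x) = 4x^4 - (23/2)x^3 + (123/2)x^2 - 62x + 159/2


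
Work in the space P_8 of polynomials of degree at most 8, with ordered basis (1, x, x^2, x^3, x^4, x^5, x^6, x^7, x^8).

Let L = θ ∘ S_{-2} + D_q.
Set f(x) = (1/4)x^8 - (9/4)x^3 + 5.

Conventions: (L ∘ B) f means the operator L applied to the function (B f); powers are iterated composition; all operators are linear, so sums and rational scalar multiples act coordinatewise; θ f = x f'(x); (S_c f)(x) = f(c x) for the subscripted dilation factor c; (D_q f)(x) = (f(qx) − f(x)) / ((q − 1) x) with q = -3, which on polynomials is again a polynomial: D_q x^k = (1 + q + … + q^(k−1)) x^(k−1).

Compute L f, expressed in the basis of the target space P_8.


S_{-2} f = 64x^8 + 18x^3 + 5
θ S_{-2} f = 512x^8 + 54x^3
D_q f = -410x^7 - (63/4)x^2
(θ ∘ S_{-2} + D_q) f = 512x^8 - 410x^7 + 54x^3 - (63/4)x^2

the image equals g(x) = 512x^8 - 410x^7 + 54x^3 - (63/4)x^2


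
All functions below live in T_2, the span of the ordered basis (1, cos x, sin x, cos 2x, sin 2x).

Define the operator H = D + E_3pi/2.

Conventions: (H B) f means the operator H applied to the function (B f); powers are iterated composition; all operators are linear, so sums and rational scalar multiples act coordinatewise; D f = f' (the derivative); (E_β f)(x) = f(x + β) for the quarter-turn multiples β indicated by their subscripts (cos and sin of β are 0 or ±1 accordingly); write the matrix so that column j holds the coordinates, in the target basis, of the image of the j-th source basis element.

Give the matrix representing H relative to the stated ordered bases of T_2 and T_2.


image of 1: 1
image of cos x: 0
image of sin x: 0
image of cos 2x: -cos 2x - 2sin 2x
image of sin 2x: 2cos 2x - sin 2x
each image's coordinates form column j of the matrix

the matrix is [[1, 0, 0, 0, 0]; [0, 0, 0, 0, 0]; [0, 0, 0, 0, 0]; [0, 0, 0, -1, 2]; [0, 0, 0, -2, -1]] (rows listed top to bottom)


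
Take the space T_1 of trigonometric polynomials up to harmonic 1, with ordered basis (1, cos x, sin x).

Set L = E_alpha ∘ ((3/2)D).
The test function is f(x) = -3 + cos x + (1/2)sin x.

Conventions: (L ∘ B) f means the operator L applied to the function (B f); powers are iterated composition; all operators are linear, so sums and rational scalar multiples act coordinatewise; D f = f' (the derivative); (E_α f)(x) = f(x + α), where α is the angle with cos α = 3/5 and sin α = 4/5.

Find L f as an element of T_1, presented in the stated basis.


the result is g(x) = -(3/4)cos x - (3/2)sin x

D f = (1/2)cos x - sin x
((3/2)D) f = (3/4)cos x - (3/2)sin x
E_alpha ((3/2)D) f = -(3/4)cos x - (3/2)sin x


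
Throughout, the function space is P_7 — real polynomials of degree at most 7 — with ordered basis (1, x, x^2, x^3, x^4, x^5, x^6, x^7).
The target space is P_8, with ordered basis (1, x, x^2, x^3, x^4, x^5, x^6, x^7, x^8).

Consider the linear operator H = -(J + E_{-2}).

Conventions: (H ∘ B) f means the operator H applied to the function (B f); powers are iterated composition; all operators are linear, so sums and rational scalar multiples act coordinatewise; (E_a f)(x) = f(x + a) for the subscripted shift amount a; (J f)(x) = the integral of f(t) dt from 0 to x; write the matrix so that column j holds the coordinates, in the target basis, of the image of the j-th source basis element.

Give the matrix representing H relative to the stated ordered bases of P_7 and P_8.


image of 1: -x - 1
image of x: -(1/2)x^2 - x + 2
image of x^2: -(1/3)x^3 - x^2 + 4x - 4
image of x^3: -(1/4)x^4 - x^3 + 6x^2 - 12x + 8
image of x^4: -(1/5)x^5 - x^4 + 8x^3 - 24x^2 + 32x - 16
image of x^5: -(1/6)x^6 - x^5 + 10x^4 - 40x^3 + 80x^2 - 80x + 32
image of x^6: -(1/7)x^7 - x^6 + 12x^5 - 60x^4 + 160x^3 - 240x^2 + 192x - 64
image of x^7: -(1/8)x^8 - x^7 + 14x^6 - 84x^5 + 280x^4 - 560x^3 + 672x^2 - 448x + 128
each image's coordinates form column j of the matrix

the matrix is [[-1, 2, -4, 8, -16, 32, -64, 128]; [-1, -1, 4, -12, 32, -80, 192, -448]; [0, -1/2, -1, 6, -24, 80, -240, 672]; [0, 0, -1/3, -1, 8, -40, 160, -560]; [0, 0, 0, -1/4, -1, 10, -60, 280]; [0, 0, 0, 0, -1/5, -1, 12, -84]; [0, 0, 0, 0, 0, -1/6, -1, 14]; [0, 0, 0, 0, 0, 0, -1/7, -1]; [0, 0, 0, 0, 0, 0, 0, -1/8]] (rows listed top to bottom)


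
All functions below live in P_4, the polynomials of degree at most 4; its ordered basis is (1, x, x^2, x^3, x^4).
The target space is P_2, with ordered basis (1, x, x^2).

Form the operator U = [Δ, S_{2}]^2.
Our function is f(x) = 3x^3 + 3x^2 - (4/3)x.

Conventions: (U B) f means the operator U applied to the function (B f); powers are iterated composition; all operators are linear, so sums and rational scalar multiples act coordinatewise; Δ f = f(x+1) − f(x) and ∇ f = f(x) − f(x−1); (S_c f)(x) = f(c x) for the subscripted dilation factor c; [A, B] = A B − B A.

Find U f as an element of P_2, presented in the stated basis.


the result is g(x) = 144x + 174

S_{2} f = 24x^3 + 12x^2 - (8/3)x
Δ S_{2} f = 72x^2 + 96x + 100/3
Δ f = 9x^2 + 15x + 14/3
S_{2} Δ f = 36x^2 + 30x + 14/3
[Δ, S_{2}] f = 36x^2 + 66x + 86/3
S_{2} [Δ, S_{2}] f = 144x^2 + 132x + 86/3
Δ S_{2} [Δ, S_{2}] f = 288x + 276
Δ [Δ, S_{2}] f = 72x + 102
S_{2} Δ [Δ, S_{2}] f = 144x + 102
[Δ, S_{2}] [Δ, S_{2}] f = 144x + 174


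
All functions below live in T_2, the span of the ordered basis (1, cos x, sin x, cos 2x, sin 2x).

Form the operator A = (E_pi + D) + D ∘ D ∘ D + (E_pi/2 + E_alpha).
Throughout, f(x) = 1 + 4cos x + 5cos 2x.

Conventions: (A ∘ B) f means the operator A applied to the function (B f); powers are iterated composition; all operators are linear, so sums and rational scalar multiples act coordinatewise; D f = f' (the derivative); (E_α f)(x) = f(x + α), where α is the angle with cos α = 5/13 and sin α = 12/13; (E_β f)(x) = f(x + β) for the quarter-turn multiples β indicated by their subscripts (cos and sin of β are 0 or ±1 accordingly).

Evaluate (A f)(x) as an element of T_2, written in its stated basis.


E_pi f = 1 - 4cos x + 5cos 2x
D f = -4sin x - 10sin 2x
(E_pi + D) f = 1 - 4cos x - 4sin x + 5cos 2x - 10sin 2x
D f = -4sin x - 10sin 2x
D D f = -4cos x - 20cos 2x
D D D f = 4sin x + 40sin 2x
E_pi/2 f = 1 - 4sin x - 5cos 2x
E_alpha f = 1 + (20/13)cos x - (48/13)sin x - (595/169)cos 2x - (600/169)sin 2x
(E_pi/2 + E_alpha) f = 2 + (20/13)cos x - (100/13)sin x - (1440/169)cos 2x - (600/169)sin 2x
((E_pi + D) + D ∘ D ∘ D + (E_pi/2 + E_alpha)) f = 3 - (32/13)cos x - (100/13)sin x - (595/169)cos 2x + (4470/169)sin 2x

the result is g(x) = 3 - (32/13)cos x - (100/13)sin x - (595/169)cos 2x + (4470/169)sin 2x


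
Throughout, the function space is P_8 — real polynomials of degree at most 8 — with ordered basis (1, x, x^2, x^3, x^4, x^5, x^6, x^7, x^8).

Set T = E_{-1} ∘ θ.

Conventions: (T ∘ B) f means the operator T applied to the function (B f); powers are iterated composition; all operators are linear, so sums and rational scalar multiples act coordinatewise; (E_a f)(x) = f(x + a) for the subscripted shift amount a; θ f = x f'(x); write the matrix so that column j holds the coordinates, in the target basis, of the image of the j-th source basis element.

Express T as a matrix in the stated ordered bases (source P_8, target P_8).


image of 1: 0
image of x: x - 1
image of x^2: 2x^2 - 4x + 2
image of x^3: 3x^3 - 9x^2 + 9x - 3
image of x^4: 4x^4 - 16x^3 + 24x^2 - 16x + 4
image of x^5: 5x^5 - 25x^4 + 50x^3 - 50x^2 + 25x - 5
image of x^6: 6x^6 - 36x^5 + 90x^4 - 120x^3 + 90x^2 - 36x + 6
image of x^7: 7x^7 - 49x^6 + 147x^5 - 245x^4 + 245x^3 - 147x^2 + 49x - 7
image of x^8: 8x^8 - 64x^7 + 224x^6 - 448x^5 + 560x^4 - 448x^3 + 224x^2 - 64x + 8
each image's coordinates form column j of the matrix

the matrix is [[0, -1, 2, -3, 4, -5, 6, -7, 8]; [0, 1, -4, 9, -16, 25, -36, 49, -64]; [0, 0, 2, -9, 24, -50, 90, -147, 224]; [0, 0, 0, 3, -16, 50, -120, 245, -448]; [0, 0, 0, 0, 4, -25, 90, -245, 560]; [0, 0, 0, 0, 0, 5, -36, 147, -448]; [0, 0, 0, 0, 0, 0, 6, -49, 224]; [0, 0, 0, 0, 0, 0, 0, 7, -64]; [0, 0, 0, 0, 0, 0, 0, 0, 8]] (rows listed top to bottom)


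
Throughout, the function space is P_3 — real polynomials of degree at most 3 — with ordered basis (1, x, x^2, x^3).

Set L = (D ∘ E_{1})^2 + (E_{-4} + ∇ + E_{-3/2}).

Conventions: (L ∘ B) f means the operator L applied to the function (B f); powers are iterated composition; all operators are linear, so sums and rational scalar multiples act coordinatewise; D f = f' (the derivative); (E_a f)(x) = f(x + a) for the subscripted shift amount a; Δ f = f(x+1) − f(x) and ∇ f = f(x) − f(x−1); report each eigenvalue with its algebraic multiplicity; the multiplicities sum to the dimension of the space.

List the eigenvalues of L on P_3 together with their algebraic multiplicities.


λ = 2 (multiplicity 4)

image of 1: 2
image of x: 2x - 9/2
image of x^2: 2x^2 - 9x + 77/4
image of x^3: 2x^3 - (27/2)x^2 + (231/4)x - 435/8
the matrix is upper triangular; its diagonal is (2, 2, 2, 2)
for a triangular matrix the eigenvalues are the diagonal entries, with algebraic multiplicity their repetition count


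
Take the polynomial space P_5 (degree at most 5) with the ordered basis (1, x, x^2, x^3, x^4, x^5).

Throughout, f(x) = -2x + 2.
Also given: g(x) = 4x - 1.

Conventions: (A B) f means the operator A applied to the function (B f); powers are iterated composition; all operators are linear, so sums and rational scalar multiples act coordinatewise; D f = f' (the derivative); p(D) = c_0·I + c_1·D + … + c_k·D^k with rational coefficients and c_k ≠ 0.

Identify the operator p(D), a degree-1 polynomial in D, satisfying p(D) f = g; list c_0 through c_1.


p(D) = -2·I − (3/2)·D, i.e. c_0 = -2, c_1 = -3/2

D^0 f = -2x + 2
D^1 f = -2
matching coefficients of g against c_0 f + c_1 Df + … from the top degree down determines the c_i
solution: c_0 = -2, c_1 = -3/2


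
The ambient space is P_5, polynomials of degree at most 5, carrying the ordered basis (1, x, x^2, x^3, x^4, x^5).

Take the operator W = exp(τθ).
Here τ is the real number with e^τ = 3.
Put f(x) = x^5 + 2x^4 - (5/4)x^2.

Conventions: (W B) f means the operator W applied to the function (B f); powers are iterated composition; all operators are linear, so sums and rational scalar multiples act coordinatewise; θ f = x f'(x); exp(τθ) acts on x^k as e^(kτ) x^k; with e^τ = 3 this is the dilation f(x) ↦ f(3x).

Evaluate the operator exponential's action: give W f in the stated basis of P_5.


exp(τθ) x^k = e^(kτ) x^k; with e^τ = 3 this sends x^k to 3^k x^k
x^2 ↦ 9 x^2
x^4 ↦ 81 x^4
x^5 ↦ 243 x^5
applying this coordinatewise to f: exp(τθ) f = 243x^5 + 162x^4 - (45/4)x^2

the result is g(x) = 243x^5 + 162x^4 - (45/4)x^2


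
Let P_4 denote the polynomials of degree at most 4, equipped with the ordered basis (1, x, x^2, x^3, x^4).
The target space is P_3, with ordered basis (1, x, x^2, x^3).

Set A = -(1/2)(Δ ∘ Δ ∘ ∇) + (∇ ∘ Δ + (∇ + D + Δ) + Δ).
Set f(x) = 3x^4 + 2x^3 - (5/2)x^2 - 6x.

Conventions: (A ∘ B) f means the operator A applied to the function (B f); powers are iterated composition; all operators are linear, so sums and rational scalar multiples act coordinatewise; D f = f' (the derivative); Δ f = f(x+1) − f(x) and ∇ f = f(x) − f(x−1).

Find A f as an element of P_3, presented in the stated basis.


∇ f = 12x^3 - 12x^2 + x - 9/2
Δ ∇ f = 36x^2 + 12x + 1
Δ Δ ∇ f = 72x + 48
(-(1/2)(Δ ∘ Δ ∘ ∇)) f = -36x - 24
Δ f = 12x^3 + 24x^2 + 13x - 7/2
∇ Δ f = 36x^2 + 12x + 1
∇ f = 12x^3 - 12x^2 + x - 9/2
D f = 12x^3 + 6x^2 - 5x - 6
Δ f = 12x^3 + 24x^2 + 13x - 7/2
(∇ + D + Δ) f = 36x^3 + 18x^2 + 9x - 14
Δ f = 12x^3 + 24x^2 + 13x - 7/2
(∇ ∘ Δ + (∇ + D + Δ) + Δ) f = 48x^3 + 78x^2 + 34x - 33/2
(-(1/2)(Δ ∘ Δ ∘ ∇) + (∇ ∘ Δ + (∇ + D + Δ) + Δ)) f = 48x^3 + 78x^2 - 2x - 81/2

the result is g(x) = 48x^3 + 78x^2 - 2x - 81/2


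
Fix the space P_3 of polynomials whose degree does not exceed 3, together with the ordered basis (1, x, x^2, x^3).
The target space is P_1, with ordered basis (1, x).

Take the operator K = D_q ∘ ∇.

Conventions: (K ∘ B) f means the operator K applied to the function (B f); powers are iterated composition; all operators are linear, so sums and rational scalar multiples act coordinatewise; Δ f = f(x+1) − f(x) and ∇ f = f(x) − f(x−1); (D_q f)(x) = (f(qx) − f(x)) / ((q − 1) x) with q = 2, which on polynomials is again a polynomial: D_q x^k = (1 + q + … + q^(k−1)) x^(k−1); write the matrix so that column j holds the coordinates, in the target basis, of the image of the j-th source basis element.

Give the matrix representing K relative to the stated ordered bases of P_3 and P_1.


image of 1: 0
image of x: 0
image of x^2: 2
image of x^3: 9x - 3
each image's coordinates form column j of the matrix

the matrix is [[0, 0, 2, -3]; [0, 0, 0, 9]] (rows listed top to bottom)


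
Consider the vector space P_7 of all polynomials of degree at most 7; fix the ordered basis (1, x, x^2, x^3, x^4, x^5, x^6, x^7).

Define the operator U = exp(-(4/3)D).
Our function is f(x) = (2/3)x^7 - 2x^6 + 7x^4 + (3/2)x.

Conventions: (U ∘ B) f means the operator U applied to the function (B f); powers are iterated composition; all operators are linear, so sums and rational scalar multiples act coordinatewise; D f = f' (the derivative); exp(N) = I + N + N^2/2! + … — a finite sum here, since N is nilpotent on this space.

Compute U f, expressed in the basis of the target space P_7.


order-1 term: -(56/9)x^6 + 16x^5 - (112/3)x^3 - 2
order-2 term: (224/9)x^5 - (160/3)x^4 + (224/3)x^2
order-3 term: -(4480/81)x^4 + (2560/27)x^3 - (1792/27)x
order-4 term: (17920/243)x^3 - (2560/27)x^2 + 1792/81
order-5 term: -(14336/243)x^2 + (4096/81)x
order-6 term: (57344/2187)x - 8192/729
order-7 term: -32768/6561
the series for exp(-(4/3)D) f terminates at order 7
exp(-(4/3)D) f = (2/3)x^7 - (74/9)x^6 + (368/9)x^5 - (8233/81)x^4 + (31888/243)x^3 - (19232/243)x^2 + (52129/4374)x + 25534/6561

g(x) = (2/3)x^7 - (74/9)x^6 + (368/9)x^5 - (8233/81)x^4 + (31888/243)x^3 - (19232/243)x^2 + (52129/4374)x + 25534/6561


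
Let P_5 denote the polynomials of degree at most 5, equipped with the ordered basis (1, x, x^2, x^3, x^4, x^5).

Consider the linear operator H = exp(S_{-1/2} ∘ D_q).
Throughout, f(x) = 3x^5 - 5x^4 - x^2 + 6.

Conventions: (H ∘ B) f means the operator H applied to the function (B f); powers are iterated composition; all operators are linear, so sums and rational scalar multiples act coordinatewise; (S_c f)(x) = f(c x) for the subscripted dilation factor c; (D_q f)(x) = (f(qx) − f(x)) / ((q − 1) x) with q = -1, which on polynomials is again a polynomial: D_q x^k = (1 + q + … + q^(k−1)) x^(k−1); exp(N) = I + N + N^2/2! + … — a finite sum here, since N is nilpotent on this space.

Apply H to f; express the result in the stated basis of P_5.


order-1 term: (3/16)x^4
the series for exp(S_{-1/2} ∘ D_q) f terminates at order 1
exp(S_{-1/2} ∘ D_q) f = 3x^5 - (77/16)x^4 - x^2 + 6

the result is g(x) = 3x^5 - (77/16)x^4 - x^2 + 6


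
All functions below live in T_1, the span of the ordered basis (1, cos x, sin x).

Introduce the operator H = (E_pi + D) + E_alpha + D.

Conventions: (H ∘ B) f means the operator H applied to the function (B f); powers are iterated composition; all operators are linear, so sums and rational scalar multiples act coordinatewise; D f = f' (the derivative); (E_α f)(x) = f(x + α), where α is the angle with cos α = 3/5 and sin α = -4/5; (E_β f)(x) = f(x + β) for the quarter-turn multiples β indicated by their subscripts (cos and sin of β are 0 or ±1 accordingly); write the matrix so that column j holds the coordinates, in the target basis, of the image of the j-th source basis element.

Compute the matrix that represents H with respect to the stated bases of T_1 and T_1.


the matrix is [[2, 0, 0]; [0, -2/5, 6/5]; [0, -6/5, -2/5]] (rows listed top to bottom)

image of 1: 2
image of cos x: -(2/5)cos x - (6/5)sin x
image of sin x: (6/5)cos x - (2/5)sin x
each image's coordinates form column j of the matrix


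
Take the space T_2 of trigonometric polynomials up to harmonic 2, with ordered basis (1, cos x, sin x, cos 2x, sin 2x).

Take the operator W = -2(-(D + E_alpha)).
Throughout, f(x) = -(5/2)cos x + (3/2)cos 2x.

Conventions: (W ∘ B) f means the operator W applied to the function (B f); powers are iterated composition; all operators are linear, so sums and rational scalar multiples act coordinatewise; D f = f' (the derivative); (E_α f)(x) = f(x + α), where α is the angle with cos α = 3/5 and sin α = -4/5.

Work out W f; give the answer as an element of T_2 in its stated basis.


the result is g(x) = -3cos x + sin x - (21/25)cos 2x - (78/25)sin 2x

D f = (5/2)sin x - 3sin 2x
E_alpha f = -(3/2)cos x - 2sin x - (21/50)cos 2x + (36/25)sin 2x
(D + E_alpha) f = -(3/2)cos x + (1/2)sin x - (21/50)cos 2x - (39/25)sin 2x
(-(D + E_alpha)) f = (3/2)cos x - (1/2)sin x + (21/50)cos 2x + (39/25)sin 2x
(-2(-(D + E_alpha))) f = -3cos x + sin x - (21/25)cos 2x - (78/25)sin 2x


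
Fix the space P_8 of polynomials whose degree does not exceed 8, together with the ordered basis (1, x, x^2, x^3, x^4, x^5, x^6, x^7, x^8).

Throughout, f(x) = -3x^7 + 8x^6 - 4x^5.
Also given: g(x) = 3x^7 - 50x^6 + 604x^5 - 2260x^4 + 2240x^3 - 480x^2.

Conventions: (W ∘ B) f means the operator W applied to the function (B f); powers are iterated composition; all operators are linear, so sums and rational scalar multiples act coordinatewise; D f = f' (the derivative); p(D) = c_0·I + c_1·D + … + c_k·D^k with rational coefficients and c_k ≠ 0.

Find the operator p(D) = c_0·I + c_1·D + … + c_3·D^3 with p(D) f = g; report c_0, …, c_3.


D^0 f = -3x^7 + 8x^6 - 4x^5
D^1 f = -21x^6 + 48x^5 - 20x^4
D^2 f = -126x^5 + 240x^4 - 80x^3
D^3 f = -630x^4 + 960x^3 - 240x^2
matching coefficients of g against c_0 f + c_1 Df + … from the top degree down determines the c_i
solution: c_0 = -1, c_1 = 2, c_2 = -4, c_3 = 2

p(D) = -I + 2·D − 4·D^2 + 2·D^3, i.e. c_0 = -1, c_1 = 2, c_2 = -4, c_3 = 2


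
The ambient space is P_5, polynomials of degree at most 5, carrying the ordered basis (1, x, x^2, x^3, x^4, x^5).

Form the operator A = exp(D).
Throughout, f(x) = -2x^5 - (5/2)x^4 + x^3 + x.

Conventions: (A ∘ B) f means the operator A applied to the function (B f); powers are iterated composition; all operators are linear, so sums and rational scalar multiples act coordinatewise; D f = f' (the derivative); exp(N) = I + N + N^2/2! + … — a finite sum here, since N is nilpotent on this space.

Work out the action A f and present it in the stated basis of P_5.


g(x) = -2x^5 - (25/2)x^4 - 29x^3 - 32x^2 - 16x - 5/2

order-1 term: -10x^4 - 10x^3 + 3x^2 + 1
order-2 term: -20x^3 - 15x^2 + 3x
order-3 term: -20x^2 - 10x + 1
order-4 term: -10x - 5/2
order-5 term: -2
the series for exp(D) f terminates at order 5
exp(D) f = -2x^5 - (25/2)x^4 - 29x^3 - 32x^2 - 16x - 5/2


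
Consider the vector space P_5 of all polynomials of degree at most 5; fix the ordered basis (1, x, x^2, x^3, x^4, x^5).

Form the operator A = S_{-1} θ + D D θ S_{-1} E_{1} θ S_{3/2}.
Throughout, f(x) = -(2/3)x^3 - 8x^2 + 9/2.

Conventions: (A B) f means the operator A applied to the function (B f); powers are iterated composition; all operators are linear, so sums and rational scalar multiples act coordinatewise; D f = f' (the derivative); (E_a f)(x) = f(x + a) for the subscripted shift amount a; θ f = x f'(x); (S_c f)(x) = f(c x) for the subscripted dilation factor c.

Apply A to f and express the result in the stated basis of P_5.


the image equals g(x) = 2x^3 - 16x^2 + (243/2)x - 225

θ f = -2x^3 - 16x^2
S_{-1} θ f = 2x^3 - 16x^2
S_{3/2} f = -(9/4)x^3 - 18x^2 + 9/2
θ S_{3/2} f = -(27/4)x^3 - 36x^2
E_{1} (θ S_{3/2}) f = -(27/4)x^3 - (225/4)x^2 - (369/4)x - 171/4
S_{-1} E_{1} (θ S_{3/2}) f = (27/4)x^3 - (225/4)x^2 + (369/4)x - 171/4
θ (S_{-1} E_{1}) (θ S_{3/2}) f = (81/4)x^3 - (225/2)x^2 + (369/4)x
D θ (S_{-1} E_{1}) (θ S_{3/2}) f = (243/4)x^2 - 225x + 369/4
D D θ (S_{-1} E_{1}) (θ S_{3/2}) f = (243/2)x - 225
(S_{-1} θ + D D θ S_{-1} E_{1} θ S_{3/2}) f = 2x^3 - 16x^2 + (243/2)x - 225


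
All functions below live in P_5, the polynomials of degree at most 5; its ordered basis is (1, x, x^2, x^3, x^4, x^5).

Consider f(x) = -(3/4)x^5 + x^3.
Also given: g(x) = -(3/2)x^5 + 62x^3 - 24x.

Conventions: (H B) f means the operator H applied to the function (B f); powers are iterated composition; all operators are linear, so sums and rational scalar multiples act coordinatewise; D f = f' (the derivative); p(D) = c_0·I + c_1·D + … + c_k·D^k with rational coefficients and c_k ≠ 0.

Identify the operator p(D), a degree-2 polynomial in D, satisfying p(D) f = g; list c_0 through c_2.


c_0 = 2, c_1 = 0, c_2 = -4

D^0 f = -(3/4)x^5 + x^3
D^1 f = -(15/4)x^4 + 3x^2
D^2 f = -15x^3 + 6x
matching coefficients of g against c_0 f + c_1 Df + … from the top degree down determines the c_i
solution: c_0 = 2, c_1 = 0, c_2 = -4


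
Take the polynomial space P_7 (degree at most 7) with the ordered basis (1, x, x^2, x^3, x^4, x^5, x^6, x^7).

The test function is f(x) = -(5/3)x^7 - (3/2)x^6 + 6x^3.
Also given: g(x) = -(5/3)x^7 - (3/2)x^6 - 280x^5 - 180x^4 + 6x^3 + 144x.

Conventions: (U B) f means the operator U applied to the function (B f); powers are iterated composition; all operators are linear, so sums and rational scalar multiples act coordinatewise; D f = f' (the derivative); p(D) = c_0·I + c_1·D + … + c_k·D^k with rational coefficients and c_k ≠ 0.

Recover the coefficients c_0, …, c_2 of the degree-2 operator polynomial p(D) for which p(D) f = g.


c_0 = 1, c_1 = 0, c_2 = 4

D^0 f = -(5/3)x^7 - (3/2)x^6 + 6x^3
D^1 f = -(35/3)x^6 - 9x^5 + 18x^2
D^2 f = -70x^5 - 45x^4 + 36x
matching coefficients of g against c_0 f + c_1 Df + … from the top degree down determines the c_i
solution: c_0 = 1, c_1 = 0, c_2 = 4


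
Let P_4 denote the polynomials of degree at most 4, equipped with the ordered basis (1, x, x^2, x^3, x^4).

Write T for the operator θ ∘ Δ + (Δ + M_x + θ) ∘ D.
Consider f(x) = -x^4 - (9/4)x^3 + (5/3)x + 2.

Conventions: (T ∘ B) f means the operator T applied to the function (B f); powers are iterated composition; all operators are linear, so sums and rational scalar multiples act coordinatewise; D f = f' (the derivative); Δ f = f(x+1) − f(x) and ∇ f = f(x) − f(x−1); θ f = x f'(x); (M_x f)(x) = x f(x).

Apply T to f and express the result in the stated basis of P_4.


the image equals g(x) = -4x^4 - (123/4)x^3 - 51x^2 - (415/12)x - 43/4

Δ f = -4x^3 - (51/4)x^2 - (43/4)x - 19/12
θ Δ f = -12x^3 - (51/2)x^2 - (43/4)x
D f = -4x^3 - (27/4)x^2 + 5/3
Δ D f = -12x^2 - (51/2)x - 43/4
M_x D f = -4x^4 - (27/4)x^3 + (5/3)x
θ D f = -12x^3 - (27/2)x^2
(Δ + M_x + θ) D f = -4x^4 - (75/4)x^3 - (51/2)x^2 - (143/6)x - 43/4
(θ ∘ Δ + (Δ + M_x + θ) ∘ D) f = -4x^4 - (123/4)x^3 - 51x^2 - (415/12)x - 43/4


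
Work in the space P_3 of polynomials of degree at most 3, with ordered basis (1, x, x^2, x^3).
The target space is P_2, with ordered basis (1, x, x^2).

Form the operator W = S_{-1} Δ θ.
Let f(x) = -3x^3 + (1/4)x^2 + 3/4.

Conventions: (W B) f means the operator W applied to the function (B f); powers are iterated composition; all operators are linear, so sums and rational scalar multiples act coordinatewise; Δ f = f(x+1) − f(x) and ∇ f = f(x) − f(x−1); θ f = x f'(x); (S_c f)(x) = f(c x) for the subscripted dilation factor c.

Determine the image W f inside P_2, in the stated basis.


g(x) = -27x^2 + 26x - 17/2

θ f = -9x^3 + (1/2)x^2
Δ θ f = -27x^2 - 26x - 17/2
S_{-1} Δ θ f = -27x^2 + 26x - 17/2


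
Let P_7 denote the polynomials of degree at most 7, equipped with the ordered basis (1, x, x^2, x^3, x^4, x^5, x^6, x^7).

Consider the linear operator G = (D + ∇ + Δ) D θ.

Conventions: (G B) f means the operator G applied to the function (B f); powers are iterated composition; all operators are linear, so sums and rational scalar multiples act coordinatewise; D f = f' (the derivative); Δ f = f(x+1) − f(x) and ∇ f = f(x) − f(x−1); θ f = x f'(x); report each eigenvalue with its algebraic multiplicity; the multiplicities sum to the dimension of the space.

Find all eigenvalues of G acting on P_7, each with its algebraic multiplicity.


λ = 0 (multiplicity 8)

image of 1: 0
image of x: 0
image of x^2: 12
image of x^3: 54x
image of x^4: 144x^2 + 32
image of x^5: 300x^3 + 200x
image of x^6: 540x^4 + 720x^2 + 72
image of x^7: 882x^5 + 1960x^3 + 588x
the matrix is upper triangular; its diagonal is (0, 0, 0, 0, 0, 0, 0, 0)
for a triangular matrix the eigenvalues are the diagonal entries, with algebraic multiplicity their repetition count


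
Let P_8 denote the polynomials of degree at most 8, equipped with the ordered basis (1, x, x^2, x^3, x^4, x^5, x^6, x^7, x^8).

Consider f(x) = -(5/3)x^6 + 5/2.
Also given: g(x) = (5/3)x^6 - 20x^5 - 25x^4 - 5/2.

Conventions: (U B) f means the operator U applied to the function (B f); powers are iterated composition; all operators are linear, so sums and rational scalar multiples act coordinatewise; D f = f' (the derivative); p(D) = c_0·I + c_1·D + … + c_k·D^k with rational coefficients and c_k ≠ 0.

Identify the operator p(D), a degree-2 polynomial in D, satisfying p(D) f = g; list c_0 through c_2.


p(D) = -I + 2·D + (1/2)·D^2, i.e. c_0 = -1, c_1 = 2, c_2 = 1/2

D^0 f = -(5/3)x^6 + 5/2
D^1 f = -10x^5
D^2 f = -50x^4
matching coefficients of g against c_0 f + c_1 Df + … from the top degree down determines the c_i
solution: c_0 = -1, c_1 = 2, c_2 = 1/2


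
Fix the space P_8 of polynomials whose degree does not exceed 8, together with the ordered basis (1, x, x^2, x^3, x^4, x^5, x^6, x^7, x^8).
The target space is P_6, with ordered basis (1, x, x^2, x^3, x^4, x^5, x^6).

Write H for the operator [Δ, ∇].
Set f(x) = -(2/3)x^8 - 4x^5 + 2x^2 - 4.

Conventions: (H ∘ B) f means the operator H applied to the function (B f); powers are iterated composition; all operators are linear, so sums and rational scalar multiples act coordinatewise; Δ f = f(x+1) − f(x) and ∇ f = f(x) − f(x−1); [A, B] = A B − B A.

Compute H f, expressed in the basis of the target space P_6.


the image equals g(x) = 0

∇ f = -(16/3)x^7 + (56/3)x^6 - (112/3)x^5 + (80/3)x^4 + (8/3)x^3 - (64/3)x^2 + (56/3)x - 16/3
Δ ∇ f = -(112/3)x^6 - (280/3)x^4 - 80x^3 - (112/3)x^2 - 40x + 8/3
Δ f = -(16/3)x^7 - (56/3)x^6 - (112/3)x^5 - (200/3)x^4 - (232/3)x^3 - (176/3)x^2 - (64/3)x - 8/3
∇ Δ f = -(112/3)x^6 - (280/3)x^4 - 80x^3 - (112/3)x^2 - 40x + 8/3
[Δ, ∇] f = 0


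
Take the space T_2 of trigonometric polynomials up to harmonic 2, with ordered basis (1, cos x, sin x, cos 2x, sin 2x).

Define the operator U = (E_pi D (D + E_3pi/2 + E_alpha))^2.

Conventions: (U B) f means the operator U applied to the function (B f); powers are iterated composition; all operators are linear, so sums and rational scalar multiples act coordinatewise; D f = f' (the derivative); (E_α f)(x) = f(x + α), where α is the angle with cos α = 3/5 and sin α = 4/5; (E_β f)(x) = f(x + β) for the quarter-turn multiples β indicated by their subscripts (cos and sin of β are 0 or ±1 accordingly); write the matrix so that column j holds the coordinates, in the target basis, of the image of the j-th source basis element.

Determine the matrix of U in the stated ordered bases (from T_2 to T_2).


image of 1: 0
image of cos x: (7/25)cos x + (24/25)sin x
image of sin x: -(24/25)cos x + (7/25)sin x
image of cos 2x: (17808/625)cos 2x - (18944/625)sin 2x
image of sin 2x: (18944/625)cos 2x + (17808/625)sin 2x
each image's coordinates form column j of the matrix

the matrix is [[0, 0, 0, 0, 0]; [0, 7/25, -24/25, 0, 0]; [0, 24/25, 7/25, 0, 0]; [0, 0, 0, 17808/625, 18944/625]; [0, 0, 0, -18944/625, 17808/625]] (rows listed top to bottom)


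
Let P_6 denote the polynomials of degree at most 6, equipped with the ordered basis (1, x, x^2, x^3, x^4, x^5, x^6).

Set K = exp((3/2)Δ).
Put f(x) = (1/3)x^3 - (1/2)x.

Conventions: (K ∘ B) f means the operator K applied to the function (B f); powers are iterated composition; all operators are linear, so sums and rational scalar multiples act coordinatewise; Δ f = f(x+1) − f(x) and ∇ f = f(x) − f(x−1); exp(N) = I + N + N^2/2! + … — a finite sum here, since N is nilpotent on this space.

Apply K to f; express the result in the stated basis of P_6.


order-1 term: (3/2)x^2 + (3/2)x - 1/4
order-2 term: (9/4)x + 9/4
order-3 term: 9/8
the series for exp((3/2)Δ) f terminates at order 3
exp((3/2)Δ) f = (1/3)x^3 + (3/2)x^2 + (13/4)x + 25/8

the image equals g(x) = (1/3)x^3 + (3/2)x^2 + (13/4)x + 25/8


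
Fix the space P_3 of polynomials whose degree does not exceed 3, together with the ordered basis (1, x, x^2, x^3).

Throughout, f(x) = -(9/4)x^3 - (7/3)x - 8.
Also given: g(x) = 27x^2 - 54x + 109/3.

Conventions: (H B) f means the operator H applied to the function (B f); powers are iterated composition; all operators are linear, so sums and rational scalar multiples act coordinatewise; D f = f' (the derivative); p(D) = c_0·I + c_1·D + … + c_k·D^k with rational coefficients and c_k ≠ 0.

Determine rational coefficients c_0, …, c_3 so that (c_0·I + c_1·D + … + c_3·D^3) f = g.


p(D) = -4·D + 4·D^2 − 2·D^3, i.e. c_0 = 0, c_1 = -4, c_2 = 4, c_3 = -2

D^0 f = -(9/4)x^3 - (7/3)x - 8
D^1 f = -(27/4)x^2 - 7/3
D^2 f = -(27/2)x
D^3 f = -27/2
matching coefficients of g against c_0 f + c_1 Df + … from the top degree down determines the c_i
solution: c_0 = 0, c_1 = -4, c_2 = 4, c_3 = -2


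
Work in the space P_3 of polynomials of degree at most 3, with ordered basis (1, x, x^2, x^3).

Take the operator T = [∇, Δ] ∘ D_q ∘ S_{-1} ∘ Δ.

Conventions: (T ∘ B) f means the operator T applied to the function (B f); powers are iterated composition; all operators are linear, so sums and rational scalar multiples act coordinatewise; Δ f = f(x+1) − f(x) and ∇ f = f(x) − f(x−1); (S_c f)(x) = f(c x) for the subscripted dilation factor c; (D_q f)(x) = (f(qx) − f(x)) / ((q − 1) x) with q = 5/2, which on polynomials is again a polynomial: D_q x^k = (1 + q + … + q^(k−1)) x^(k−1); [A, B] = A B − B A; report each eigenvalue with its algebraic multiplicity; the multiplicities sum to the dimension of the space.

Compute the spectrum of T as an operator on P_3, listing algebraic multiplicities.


λ = 0 (multiplicity 4)

image of 1: 0
image of x: 0
image of x^2: 0
image of x^3: 0
the matrix is upper triangular; its diagonal is (0, 0, 0, 0)
for a triangular matrix the eigenvalues are the diagonal entries, with algebraic multiplicity their repetition count


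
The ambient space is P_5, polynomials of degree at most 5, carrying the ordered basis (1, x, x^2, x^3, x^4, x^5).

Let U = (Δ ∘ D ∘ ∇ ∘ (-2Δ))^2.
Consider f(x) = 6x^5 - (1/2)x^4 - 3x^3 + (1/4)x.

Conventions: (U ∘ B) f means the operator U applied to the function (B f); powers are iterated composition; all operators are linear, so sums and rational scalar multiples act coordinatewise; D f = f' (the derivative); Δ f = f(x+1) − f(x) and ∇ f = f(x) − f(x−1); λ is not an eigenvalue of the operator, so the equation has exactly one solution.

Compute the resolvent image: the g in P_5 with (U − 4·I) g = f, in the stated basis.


write g with unknown coordinates in the stated basis and equate coefficients in (U − 4·I) g = f
solving from the highest basis element down gives g = -(3/2)x^5 + (1/8)x^4 + (3/4)x^3 - (1/16)x
check: U g = 0
so U g − 4·g = 6x^5 - (1/2)x^4 - 3x^3 + (1/4)x = f ✓

g(x) = -(3/2)x^5 + (1/8)x^4 + (3/4)x^3 - (1/16)x


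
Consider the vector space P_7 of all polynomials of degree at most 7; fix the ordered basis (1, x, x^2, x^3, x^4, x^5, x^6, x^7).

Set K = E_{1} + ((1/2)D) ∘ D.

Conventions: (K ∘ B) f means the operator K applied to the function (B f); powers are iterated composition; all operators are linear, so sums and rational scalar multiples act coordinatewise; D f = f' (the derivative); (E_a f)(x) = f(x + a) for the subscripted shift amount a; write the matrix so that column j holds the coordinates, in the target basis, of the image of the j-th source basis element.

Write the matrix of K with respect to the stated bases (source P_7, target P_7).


the matrix is [[1, 1, 2, 1, 1, 1, 1, 1]; [0, 1, 2, 6, 4, 5, 6, 7]; [0, 0, 1, 3, 12, 10, 15, 21]; [0, 0, 0, 1, 4, 20, 20, 35]; [0, 0, 0, 0, 1, 5, 30, 35]; [0, 0, 0, 0, 0, 1, 6, 42]; [0, 0, 0, 0, 0, 0, 1, 7]; [0, 0, 0, 0, 0, 0, 0, 1]] (rows listed top to bottom)

image of 1: 1
image of x: x + 1
image of x^2: x^2 + 2x + 2
image of x^3: x^3 + 3x^2 + 6x + 1
image of x^4: x^4 + 4x^3 + 12x^2 + 4x + 1
image of x^5: x^5 + 5x^4 + 20x^3 + 10x^2 + 5x + 1
image of x^6: x^6 + 6x^5 + 30x^4 + 20x^3 + 15x^2 + 6x + 1
image of x^7: x^7 + 7x^6 + 42x^5 + 35x^4 + 35x^3 + 21x^2 + 7x + 1
each image's coordinates form column j of the matrix


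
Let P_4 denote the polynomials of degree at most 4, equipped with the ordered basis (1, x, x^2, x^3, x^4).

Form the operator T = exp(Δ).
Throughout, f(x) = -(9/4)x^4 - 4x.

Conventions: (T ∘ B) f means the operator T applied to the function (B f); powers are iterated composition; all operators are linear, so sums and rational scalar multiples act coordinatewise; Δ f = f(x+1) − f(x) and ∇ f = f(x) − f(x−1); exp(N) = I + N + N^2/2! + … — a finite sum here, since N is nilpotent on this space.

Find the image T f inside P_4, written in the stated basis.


g(x) = -(9/4)x^4 - 9x^3 - 27x^2 - 49x - 151/4

order-1 term: -9x^3 - (27/2)x^2 - 9x - 25/4
order-2 term: -(27/2)x^2 - 27x - 63/4
order-3 term: -9x - 27/2
order-4 term: -9/4
the series for exp(Δ) f terminates at order 4
exp(Δ) f = -(9/4)x^4 - 9x^3 - 27x^2 - 49x - 151/4


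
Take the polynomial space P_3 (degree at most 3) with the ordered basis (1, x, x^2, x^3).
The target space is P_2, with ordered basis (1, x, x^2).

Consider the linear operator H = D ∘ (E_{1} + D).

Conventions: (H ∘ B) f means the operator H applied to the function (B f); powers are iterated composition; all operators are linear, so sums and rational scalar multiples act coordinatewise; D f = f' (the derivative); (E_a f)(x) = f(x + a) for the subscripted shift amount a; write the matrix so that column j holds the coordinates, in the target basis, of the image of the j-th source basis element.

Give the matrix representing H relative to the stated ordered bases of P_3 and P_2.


image of 1: 0
image of x: 1
image of x^2: 2x + 4
image of x^3: 3x^2 + 12x + 3
each image's coordinates form column j of the matrix

the matrix is [[0, 1, 4, 3]; [0, 0, 2, 12]; [0, 0, 0, 3]] (rows listed top to bottom)


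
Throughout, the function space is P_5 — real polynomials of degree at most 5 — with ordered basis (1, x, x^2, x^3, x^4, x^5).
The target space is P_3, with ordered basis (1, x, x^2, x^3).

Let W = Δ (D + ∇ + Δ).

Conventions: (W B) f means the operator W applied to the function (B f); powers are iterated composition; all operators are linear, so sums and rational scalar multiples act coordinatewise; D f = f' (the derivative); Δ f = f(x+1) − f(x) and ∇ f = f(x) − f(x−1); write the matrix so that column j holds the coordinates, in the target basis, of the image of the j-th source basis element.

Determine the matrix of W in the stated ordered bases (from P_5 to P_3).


image of 1: 0
image of x: 0
image of x^2: 6
image of x^3: 18x + 9
image of x^4: 36x^2 + 36x + 20
image of x^5: 60x^3 + 90x^2 + 100x + 35
each image's coordinates form column j of the matrix

the matrix is [[0, 0, 6, 9, 20, 35]; [0, 0, 0, 18, 36, 100]; [0, 0, 0, 0, 36, 90]; [0, 0, 0, 0, 0, 60]] (rows listed top to bottom)
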